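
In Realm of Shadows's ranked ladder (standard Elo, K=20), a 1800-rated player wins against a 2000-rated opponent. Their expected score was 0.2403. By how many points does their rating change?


Elo update: delta = K * (S - Ea), where S = 1 (wins)
S - Ea = 1 - 0.2403 = 0.7597
Rating change = 20 * 0.7597
= 15.19

15.19 rating points


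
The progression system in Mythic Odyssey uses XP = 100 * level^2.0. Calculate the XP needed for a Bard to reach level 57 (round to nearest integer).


XP = 100 * level^2.0
Substitute level = 57:
XP = 100 * 57^2.0
= 100 * 3249.0
= 324900

324900 XP


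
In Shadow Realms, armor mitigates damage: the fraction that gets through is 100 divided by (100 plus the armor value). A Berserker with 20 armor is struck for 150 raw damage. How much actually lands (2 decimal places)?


actual = 150 * 100 / (100 + 20)
= 150 * 100 / 120
= 15000 / 120
= 125.00

125.00 damage


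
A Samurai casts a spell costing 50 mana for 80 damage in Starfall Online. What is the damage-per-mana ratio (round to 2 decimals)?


Efficiency = damage / mana
= 80 / 50
= 1.60

1.60 dmg/mana


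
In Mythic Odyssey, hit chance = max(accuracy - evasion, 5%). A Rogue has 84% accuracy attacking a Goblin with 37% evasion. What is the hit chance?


accuracy - evasion = 84 - 37 = 47
Apply floor: max(47, 5) = 47
Hit chance = 47%

47%


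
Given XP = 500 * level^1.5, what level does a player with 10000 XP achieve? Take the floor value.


XP = 500 * level^1.5, so level = (XP / 500)^(1/1.5)
= (10000 / 500)^(1/1.5)
= 20.0^0.6667
= 7.3681
Floor: level = 7

level 7


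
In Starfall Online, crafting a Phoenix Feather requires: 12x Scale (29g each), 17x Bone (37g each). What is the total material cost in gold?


Cost breakdown:
  Scale: 12 * 29 = 348
  Bone: 17 * 37 = 629
Total = 348 + 629 = 977

977 gold


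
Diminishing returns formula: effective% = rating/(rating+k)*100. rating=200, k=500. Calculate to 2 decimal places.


effective% = rating / (rating + k) * 100
= 200 / (200 + 500) * 100
= 200 / 700 * 100
= 0.285714 * 100
= 28.57%

28.57%


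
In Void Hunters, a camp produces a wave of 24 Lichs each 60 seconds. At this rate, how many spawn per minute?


Spawns per minute = count * (60 / interval)
= 24 * (60 / 60)
= 24 * 1.0
= 24.0

24.0 per minute


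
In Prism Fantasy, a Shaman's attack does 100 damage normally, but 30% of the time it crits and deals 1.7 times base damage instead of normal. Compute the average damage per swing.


E[dmg] = base * (1 + crit_chance * (crit_mult - 1))
cc as decimal = 30/100 = 0.3
cm - 1 = 1.7 - 1 = 0.7
Bonus factor = 0.3 * 0.7 = 0.21
Total multiplier = 1 + 0.21 = 1.21
Expected damage = 100 * 1.21 = 121.00

121.00 damage


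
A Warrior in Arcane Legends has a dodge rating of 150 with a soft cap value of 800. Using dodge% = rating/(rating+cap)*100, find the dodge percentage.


dodge% = 150 / (150 + 800) * 100
= 150 / 950 * 100
= 0.157895 * 100
= 15.79%

15.79%


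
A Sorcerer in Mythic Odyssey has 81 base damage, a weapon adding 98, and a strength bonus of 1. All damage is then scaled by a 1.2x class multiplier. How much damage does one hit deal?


Sum base + weapon + str = 81 + 98 + 1 = 180
Multiply by 1.2:
180 * 1.2 = 216.0

216.0 damage


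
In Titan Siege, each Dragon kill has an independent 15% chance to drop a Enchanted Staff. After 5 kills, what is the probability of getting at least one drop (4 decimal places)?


P(at least one) = 1 - P(none) = 1 - (1-p)^n
p = 15/100 = 0.15
1 - p = 0.85
(1 - p)^5 = 0.85^5 = 0.443705
P(at least one) = 1 - 0.443705 = 0.5563

0.5563


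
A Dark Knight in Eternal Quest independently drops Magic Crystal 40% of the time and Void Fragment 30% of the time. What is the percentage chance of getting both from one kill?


For independent events, P(both) = P(A) * P(B)
= 40% * 30%
= 1200 / 100 %
= 12.0%

12.0%


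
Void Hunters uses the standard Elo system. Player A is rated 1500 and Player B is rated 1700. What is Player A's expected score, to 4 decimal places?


Elo expected score: Ea = 1/(1 + 10^((Rb-Ra)/400))
Rb - Ra = 1700 - 1500 = 200
(Rb-Ra)/400 = 200/400 = 0.5
10^0.5 = 3.162278
Ea = 1/(1 + 3.162278) = 1/4.162278 = 0.2403

0.2403


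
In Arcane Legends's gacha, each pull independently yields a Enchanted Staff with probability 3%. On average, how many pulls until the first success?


Expected pulls for a geometric distribution = 1/p = 100 / rate%
= 100 / 3
= 33.33

33.33 pulls


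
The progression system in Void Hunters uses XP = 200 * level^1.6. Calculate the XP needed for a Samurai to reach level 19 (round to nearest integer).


XP = 200 * level^1.6
Substitute level = 19:
XP = 200 * 19^1.6
= 200 * 111.1746
= 22235

22235 XP


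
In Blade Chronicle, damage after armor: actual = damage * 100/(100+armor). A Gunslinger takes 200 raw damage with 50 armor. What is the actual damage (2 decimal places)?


actual = 200 * 100 / (100 + 50)
= 200 * 100 / 150
= 20000 / 150
= 133.33

133.33 damage


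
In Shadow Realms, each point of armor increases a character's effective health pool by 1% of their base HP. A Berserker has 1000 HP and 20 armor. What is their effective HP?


EHP = 1000 * (1 + 20/100)
= 1000 * (1 + 0.2)
= 1000 * 1.2
= 1200.0

1200.0 EHP


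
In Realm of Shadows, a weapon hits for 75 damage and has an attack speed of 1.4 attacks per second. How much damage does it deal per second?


DPS = damage * attack_speed
= 75 * 1.4
= 105.0

105.0 DPS


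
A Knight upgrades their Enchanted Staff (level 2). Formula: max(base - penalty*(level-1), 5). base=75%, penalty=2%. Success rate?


raw_rate = 75 - 2 * (2 - 1)
= 75 - 2 * 1
= 75 - 2
= 73
Apply floor: max(73, 5) = 73%

73%


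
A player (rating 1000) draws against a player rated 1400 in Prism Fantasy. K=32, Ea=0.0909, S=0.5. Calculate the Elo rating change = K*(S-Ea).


Elo update: delta = K * (S - Ea), where S = 0.5 (draws)
S - Ea = 0.5 - 0.0909 = 0.4091
Rating change = 32 * 0.4091
= 13.09

13.09 rating points


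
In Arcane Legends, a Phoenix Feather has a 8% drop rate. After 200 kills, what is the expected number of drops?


Expected drops = kills * (drop_rate / 100)
= 200 * (8 / 100)
= 200 * 0.08
= 16.0

16.0 drops


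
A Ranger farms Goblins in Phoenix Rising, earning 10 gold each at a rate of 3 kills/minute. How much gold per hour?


Gold per minute = 10 * 3 = 30
Gold per hour = 30 * 60 = 1800

1800 gold/hour


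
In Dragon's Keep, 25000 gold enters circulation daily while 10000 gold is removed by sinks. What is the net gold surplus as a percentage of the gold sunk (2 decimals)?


Net gold = 25000 - 10000 = 15000
Inflation rate = net / sunk * 100 = 15000 / 10000 * 100
= 1.5 * 100
= 150.00%

150.00%


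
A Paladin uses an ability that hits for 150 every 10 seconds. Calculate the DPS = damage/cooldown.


DPS = damage / cooldown
= 150 / 10
= 15.00

15.00 DPS


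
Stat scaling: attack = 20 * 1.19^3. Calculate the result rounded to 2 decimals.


value = base * growth^level
= 20 * 1.19^3
= 20 * 1.685159
= 33.70

33.70 attack


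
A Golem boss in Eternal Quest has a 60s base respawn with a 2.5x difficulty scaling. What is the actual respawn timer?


Respawn time = base * multiplier
= 60 * 2.5
= 150.0 seconds

150.0 seconds


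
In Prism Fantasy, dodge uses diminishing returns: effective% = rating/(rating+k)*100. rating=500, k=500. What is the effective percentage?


effective% = rating / (rating + k) * 100
= 500 / (500 + 500) * 100
= 500 / 1000 * 100
= 0.5 * 100
= 50.00%

50.00%


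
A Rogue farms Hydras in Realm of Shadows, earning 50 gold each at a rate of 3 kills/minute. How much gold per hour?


Gold per minute = 50 * 3 = 150
Gold per hour = 150 * 60 = 9000

9000 gold/hour


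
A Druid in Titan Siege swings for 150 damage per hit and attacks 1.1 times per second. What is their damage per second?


DPS = damage * attack_speed
= 150 * 1.1
= 165.0

165.0 DPS


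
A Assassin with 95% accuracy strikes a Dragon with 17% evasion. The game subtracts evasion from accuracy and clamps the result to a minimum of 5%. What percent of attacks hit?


accuracy - evasion = 95 - 17 = 78
Apply floor: max(78, 5) = 78
Hit chance = 78%

78%


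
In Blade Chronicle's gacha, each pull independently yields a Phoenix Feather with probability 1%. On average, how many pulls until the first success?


Expected pulls for a geometric distribution = 1/p = 100 / rate%
= 100 / 1
= 100.0

100.0 pulls


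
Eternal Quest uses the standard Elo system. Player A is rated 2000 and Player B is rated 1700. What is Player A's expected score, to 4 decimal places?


Elo expected score: Ea = 1/(1 + 10^((Rb-Ra)/400))
Rb - Ra = 1700 - 2000 = -300
(Rb-Ra)/400 = -300/400 = -0.75
10^-0.75 = 0.177828
Ea = 1/(1 + 0.177828) = 1/1.177828 = 0.8490

0.8490


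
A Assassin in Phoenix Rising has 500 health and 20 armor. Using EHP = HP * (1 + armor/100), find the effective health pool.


EHP = 500 * (1 + 20/100)
= 500 * (1 + 0.2)
= 500 * 1.2
= 600.0

600.0 EHP


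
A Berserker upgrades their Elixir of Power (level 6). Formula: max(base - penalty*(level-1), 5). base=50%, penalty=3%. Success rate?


raw_rate = 50 - 3 * (6 - 1)
= 50 - 3 * 5
= 50 - 15
= 35
Apply floor: max(35, 5) = 35%

35%


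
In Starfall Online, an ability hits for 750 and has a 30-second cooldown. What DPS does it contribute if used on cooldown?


DPS = damage / cooldown
= 750 / 30
= 25.00

25.00 DPS


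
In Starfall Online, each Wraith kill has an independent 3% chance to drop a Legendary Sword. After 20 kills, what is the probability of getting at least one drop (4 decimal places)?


P(at least one) = 1 - P(none) = 1 - (1-p)^n
p = 3/100 = 0.03
1 - p = 0.97
(1 - p)^20 = 0.97^20 = 0.543794
P(at least one) = 1 - 0.543794 = 0.4562

0.4562


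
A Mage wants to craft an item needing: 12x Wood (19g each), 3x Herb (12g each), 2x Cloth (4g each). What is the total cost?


Cost breakdown:
  Wood: 12 * 19 = 228
  Herb: 3 * 12 = 36
  Cloth: 2 * 4 = 8
Total = 228 + 36 + 8 = 272

272 gold


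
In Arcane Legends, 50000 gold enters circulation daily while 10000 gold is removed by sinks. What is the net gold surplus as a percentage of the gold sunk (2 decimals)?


Net gold = 50000 - 10000 = 40000
Inflation rate = net / sunk * 100 = 40000 / 10000 * 100
= 4.0 * 100
= 400.00%

400.00%


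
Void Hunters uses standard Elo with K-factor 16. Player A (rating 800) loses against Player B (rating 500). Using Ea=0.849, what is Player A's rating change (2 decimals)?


Elo update: delta = K * (S - Ea), where S = 0 (loses)
S - Ea = 0 - 0.849 = -0.849
Rating change = 16 * -0.849
= -13.58

-13.58 rating points


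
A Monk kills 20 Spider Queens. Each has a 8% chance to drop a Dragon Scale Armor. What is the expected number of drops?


Expected drops = kills * (drop_rate / 100)
= 20 * (8 / 100)
= 20 * 0.08
= 1.6

1.6 drops


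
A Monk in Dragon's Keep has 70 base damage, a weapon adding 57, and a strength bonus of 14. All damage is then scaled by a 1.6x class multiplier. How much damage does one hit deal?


Sum base + weapon + str = 70 + 57 + 14 = 141
Multiply by 1.6:
141 * 1.6 = 225.6

225.6 damage


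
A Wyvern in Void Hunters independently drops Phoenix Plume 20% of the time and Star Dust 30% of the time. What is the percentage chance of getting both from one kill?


For independent events, P(both) = P(A) * P(B)
= 20% * 30%
= 600 / 100 %
= 6.0%

6.0%


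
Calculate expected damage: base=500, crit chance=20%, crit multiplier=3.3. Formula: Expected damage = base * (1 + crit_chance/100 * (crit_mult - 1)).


E[dmg] = base * (1 + crit_chance * (crit_mult - 1))
cc as decimal = 20/100 = 0.2
cm - 1 = 3.3 - 1 = 2.3
Bonus factor = 0.2 * 2.3 = 0.46
Total multiplier = 1 + 0.46 = 1.46
Expected damage = 500 * 1.46 = 730.00

730.00 damage


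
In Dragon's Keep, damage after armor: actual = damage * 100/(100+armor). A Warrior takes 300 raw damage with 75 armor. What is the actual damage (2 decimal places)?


actual = 300 * 100 / (100 + 75)
= 300 * 100 / 175
= 30000 / 175
= 171.43

171.43 damage


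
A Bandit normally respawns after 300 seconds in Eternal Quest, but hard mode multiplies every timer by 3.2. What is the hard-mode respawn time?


Respawn time = base * multiplier
= 300 * 3.2
= 960.0 seconds

960.0 seconds


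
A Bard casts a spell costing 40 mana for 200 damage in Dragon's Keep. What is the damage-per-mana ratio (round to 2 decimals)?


Efficiency = damage / mana
= 200 / 40
= 5.00

5.00 dmg/mana


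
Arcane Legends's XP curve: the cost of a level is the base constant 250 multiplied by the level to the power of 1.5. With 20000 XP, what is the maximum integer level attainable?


XP = 250 * level^1.5, so level = (XP / 250)^(1/1.5)
= (20000 / 250)^(1/1.5)
= 80.0^0.6667
= 18.5664
Floor: level = 18

level 18


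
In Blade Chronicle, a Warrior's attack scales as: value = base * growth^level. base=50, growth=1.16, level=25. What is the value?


value = base * growth^level
= 50 * 1.16^25
= 50 * 40.874244
= 2043.71

2043.71 attack


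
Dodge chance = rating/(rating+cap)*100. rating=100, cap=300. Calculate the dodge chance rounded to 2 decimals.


dodge% = 100 / (100 + 300) * 100
= 100 / 400 * 100
= 0.25 * 100
= 25.00%

25.00%


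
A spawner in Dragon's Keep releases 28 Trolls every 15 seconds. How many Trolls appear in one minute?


Spawns per minute = count * (60 / interval)
= 28 * (60 / 15)
= 28 * 4.0
= 112.0

112.0 per minute


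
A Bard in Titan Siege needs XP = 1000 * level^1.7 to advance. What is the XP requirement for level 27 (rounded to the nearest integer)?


XP = 1000 * level^1.7
Substitute level = 27:
XP = 1000 * 27^1.7
= 1000 * 271.2179
= 271218

271218 XP


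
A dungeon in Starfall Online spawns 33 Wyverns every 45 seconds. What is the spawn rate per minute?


Spawns per minute = count * (60 / interval)
= 33 * (60 / 45)
= 33 * 1.3333
= 44.0

44.0 per minute


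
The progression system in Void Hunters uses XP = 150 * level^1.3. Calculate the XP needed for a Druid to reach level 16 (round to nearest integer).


XP = 150 * level^1.3
Substitute level = 16:
XP = 150 * 16^1.3
= 150 * 36.7583
= 5514

5514 XP


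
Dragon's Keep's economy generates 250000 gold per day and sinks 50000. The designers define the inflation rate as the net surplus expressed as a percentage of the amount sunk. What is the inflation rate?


Net gold = 250000 - 50000 = 200000
Inflation rate = net / sunk * 100 = 200000 / 50000 * 100
= 4.0 * 100
= 400.00%

400.00%


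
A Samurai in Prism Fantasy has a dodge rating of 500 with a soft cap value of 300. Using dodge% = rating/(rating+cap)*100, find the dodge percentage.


dodge% = 500 / (500 + 300) * 100
= 500 / 800 * 100
= 0.625 * 100
= 62.50%

62.50%


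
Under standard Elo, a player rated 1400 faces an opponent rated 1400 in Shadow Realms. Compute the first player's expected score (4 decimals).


Elo expected score: Ea = 1/(1 + 10^((Rb-Ra)/400))
Rb - Ra = 1400 - 1400 = 0
(Rb-Ra)/400 = 0/400 = 0.0
10^0.0 = 1.0
Ea = 1/(1 + 1.0) = 1/2.0 = 0.5000

0.5000


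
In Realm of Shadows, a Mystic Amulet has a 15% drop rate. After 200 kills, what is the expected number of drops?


Expected drops = kills * (drop_rate / 100)
= 200 * (15 / 100)
= 200 * 0.15
= 30.0

30.0 drops


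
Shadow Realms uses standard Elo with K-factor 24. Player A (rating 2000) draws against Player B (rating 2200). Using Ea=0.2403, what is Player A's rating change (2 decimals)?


Elo update: delta = K * (S - Ea), where S = 0.5 (draws)
S - Ea = 0.5 - 0.2403 = 0.2597
Rating change = 24 * 0.2597
= 6.23

6.23 rating points


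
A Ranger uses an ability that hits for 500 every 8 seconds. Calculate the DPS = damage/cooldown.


DPS = damage / cooldown
= 500 / 8
= 62.50

62.50 DPS


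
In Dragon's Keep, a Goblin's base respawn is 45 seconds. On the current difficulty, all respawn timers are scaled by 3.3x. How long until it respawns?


Respawn time = base * multiplier
= 45 * 3.3
= 148.5 seconds

148.5 seconds


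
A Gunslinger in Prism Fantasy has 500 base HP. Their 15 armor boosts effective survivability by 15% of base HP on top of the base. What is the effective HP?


EHP = 500 * (1 + 15/100)
= 500 * (1 + 0.15)
= 500 * 1.15
= 575.0

575.0 EHP


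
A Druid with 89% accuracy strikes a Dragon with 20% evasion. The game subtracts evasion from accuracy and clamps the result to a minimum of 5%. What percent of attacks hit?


accuracy - evasion = 89 - 20 = 69
Apply floor: max(69, 5) = 69
Hit chance = 69%

69%


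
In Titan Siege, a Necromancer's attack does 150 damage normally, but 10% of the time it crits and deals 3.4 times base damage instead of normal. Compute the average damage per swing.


E[dmg] = base * (1 + crit_chance * (crit_mult - 1))
cc as decimal = 10/100 = 0.1
cm - 1 = 3.4 - 1 = 2.4
Bonus factor = 0.1 * 2.4 = 0.24
Total multiplier = 1 + 0.24 = 1.24
Expected damage = 150 * 1.24 = 186.00

186.00 damage


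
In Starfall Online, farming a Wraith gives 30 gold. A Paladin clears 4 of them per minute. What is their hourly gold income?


Gold per minute = 30 * 4 = 120
Gold per hour = 120 * 60 = 7200

7200 gold/hour


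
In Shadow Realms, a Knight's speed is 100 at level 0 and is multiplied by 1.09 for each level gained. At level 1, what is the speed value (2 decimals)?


value = base * growth^level
= 100 * 1.09^1
= 100 * 1.09
= 109.00

109.00 speed


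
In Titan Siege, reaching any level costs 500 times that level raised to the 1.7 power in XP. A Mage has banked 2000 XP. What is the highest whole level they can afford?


XP = 500 * level^1.7, so level = (XP / 500)^(1/1.7)
= (2000 / 500)^(1/1.7)
= 4.0^0.5882
= 2.2602
Floor: level = 2

level 2


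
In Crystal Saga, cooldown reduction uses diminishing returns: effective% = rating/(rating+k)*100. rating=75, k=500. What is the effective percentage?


effective% = rating / (rating + k) * 100
= 75 / (75 + 500) * 100
= 75 / 575 * 100
= 0.130435 * 100
= 13.04%

13.04%


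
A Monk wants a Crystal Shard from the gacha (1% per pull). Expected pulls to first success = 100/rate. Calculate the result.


Expected pulls for a geometric distribution = 1/p = 100 / rate%
= 100 / 1
= 100.0

100.0 pulls


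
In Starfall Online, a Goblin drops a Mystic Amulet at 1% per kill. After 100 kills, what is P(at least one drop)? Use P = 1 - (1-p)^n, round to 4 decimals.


P(at least one) = 1 - P(none) = 1 - (1-p)^n
p = 1/100 = 0.01
1 - p = 0.99
(1 - p)^100 = 0.99^100 = 0.366032
P(at least one) = 1 - 0.366032 = 0.6340

0.6340


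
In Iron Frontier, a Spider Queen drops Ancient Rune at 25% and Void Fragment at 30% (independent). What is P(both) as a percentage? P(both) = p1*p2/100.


For independent events, P(both) = P(A) * P(B)
= 25% * 30%
= 750 / 100 %
= 7.5%

7.5%


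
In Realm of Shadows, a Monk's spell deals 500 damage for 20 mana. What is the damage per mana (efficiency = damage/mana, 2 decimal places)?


Efficiency = damage / mana
= 500 / 20
= 25.00

25.00 dmg/mana


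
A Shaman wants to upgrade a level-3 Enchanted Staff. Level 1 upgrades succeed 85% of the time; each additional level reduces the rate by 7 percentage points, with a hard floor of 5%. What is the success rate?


raw_rate = 85 - 7 * (3 - 1)
= 85 - 7 * 2
= 85 - 14
= 71
Apply floor: max(71, 5) = 71%

71%


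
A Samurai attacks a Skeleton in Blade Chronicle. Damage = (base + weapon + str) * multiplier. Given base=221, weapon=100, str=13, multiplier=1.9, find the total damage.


Sum base + weapon + str = 221 + 100 + 13 = 334
Multiply by 1.9:
334 * 1.9 = 634.6

634.6 damage


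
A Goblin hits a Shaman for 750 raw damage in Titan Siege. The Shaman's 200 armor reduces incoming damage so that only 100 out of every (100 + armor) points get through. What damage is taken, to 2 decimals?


actual = 750 * 100 / (100 + 200)
= 750 * 100 / 300
= 75000 / 300
= 250.00

250.00 damage


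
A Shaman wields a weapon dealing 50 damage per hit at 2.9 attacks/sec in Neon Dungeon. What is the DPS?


DPS = damage * attack_speed
= 50 * 2.9
= 145.0

145.0 DPS


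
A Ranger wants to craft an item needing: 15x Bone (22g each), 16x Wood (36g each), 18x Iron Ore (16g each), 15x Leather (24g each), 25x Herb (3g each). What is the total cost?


Cost breakdown:
  Bone: 15 * 22 = 330
  Wood: 16 * 36 = 576
  Iron Ore: 18 * 16 = 288
  Leather: 15 * 24 = 360
  Herb: 25 * 3 = 75
Total = 330 + 576 + 288 + 360 + 75 = 1629

1629 gold


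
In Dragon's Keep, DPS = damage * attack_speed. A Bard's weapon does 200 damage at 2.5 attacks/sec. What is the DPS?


DPS = damage * attack_speed
= 200 * 2.5
= 500.0

500.0 DPS


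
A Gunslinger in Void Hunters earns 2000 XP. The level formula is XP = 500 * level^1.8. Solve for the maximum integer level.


XP = 500 * level^1.8, so level = (XP / 500)^(1/1.8)
= (2000 / 500)^(1/1.8)
= 4.0^0.5556
= 2.1601
Floor: level = 2

level 2


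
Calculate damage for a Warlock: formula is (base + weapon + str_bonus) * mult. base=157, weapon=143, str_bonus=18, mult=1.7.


Sum base + weapon + str = 157 + 143 + 18 = 318
Multiply by 1.7:
318 * 1.7 = 540.6

540.6 damage


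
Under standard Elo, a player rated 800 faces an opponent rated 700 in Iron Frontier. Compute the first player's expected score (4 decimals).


Elo expected score: Ea = 1/(1 + 10^((Rb-Ra)/400))
Rb - Ra = 700 - 800 = -100
(Rb-Ra)/400 = -100/400 = -0.25
10^-0.25 = 0.562341
Ea = 1/(1 + 0.562341) = 1/1.562341 = 0.6401

0.6401


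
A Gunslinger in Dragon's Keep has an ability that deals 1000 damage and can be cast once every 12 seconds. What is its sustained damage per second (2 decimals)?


DPS = damage / cooldown
= 1000 / 12
= 83.33

83.33 DPS


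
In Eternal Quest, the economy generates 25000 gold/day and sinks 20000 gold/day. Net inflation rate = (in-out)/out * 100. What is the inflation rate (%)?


Net gold = 25000 - 20000 = 5000
Inflation rate = net / sunk * 100 = 5000 / 20000 * 100
= 0.25 * 100
= 25.00%

25.00%


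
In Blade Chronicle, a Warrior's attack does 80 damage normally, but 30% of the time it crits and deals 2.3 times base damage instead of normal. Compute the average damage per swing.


E[dmg] = base * (1 + crit_chance * (crit_mult - 1))
cc as decimal = 30/100 = 0.3
cm - 1 = 2.3 - 1 = 1.3
Bonus factor = 0.3 * 1.3 = 0.39
Total multiplier = 1 + 0.39 = 1.39
Expected damage = 80 * 1.39 = 111.20

111.20 damage


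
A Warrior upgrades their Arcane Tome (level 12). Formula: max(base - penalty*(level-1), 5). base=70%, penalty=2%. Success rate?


raw_rate = 70 - 2 * (12 - 1)
= 70 - 2 * 11
= 70 - 22
= 48
Apply floor: max(48, 5) = 48%

48%


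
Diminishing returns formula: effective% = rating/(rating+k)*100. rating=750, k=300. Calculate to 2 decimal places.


effective% = rating / (rating + k) * 100
= 750 / (750 + 300) * 100
= 750 / 1050 * 100
= 0.714286 * 100
= 71.43%

71.43%


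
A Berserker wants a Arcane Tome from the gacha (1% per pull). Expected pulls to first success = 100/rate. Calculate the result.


Expected pulls for a geometric distribution = 1/p = 100 / rate%
= 100 / 1
= 100.0

100.0 pulls


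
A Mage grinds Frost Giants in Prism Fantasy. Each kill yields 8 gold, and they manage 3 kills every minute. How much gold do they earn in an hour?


Gold per minute = 8 * 3 = 24
Gold per hour = 24 * 60 = 1440

1440 gold/hour


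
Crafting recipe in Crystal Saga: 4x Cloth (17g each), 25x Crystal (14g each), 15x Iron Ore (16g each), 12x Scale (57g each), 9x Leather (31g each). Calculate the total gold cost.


Cost breakdown:
  Cloth: 4 * 17 = 68
  Crystal: 25 * 14 = 350
  Iron Ore: 15 * 16 = 240
  Scale: 12 * 57 = 684
  Leather: 9 * 31 = 279
Total = 68 + 350 + 240 + 684 + 279 = 1621

1621 gold


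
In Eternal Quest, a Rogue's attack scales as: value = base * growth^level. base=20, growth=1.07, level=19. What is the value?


value = base * growth^level
= 20 * 1.07^19
= 20 * 3.616528
= 72.33

72.33 attack


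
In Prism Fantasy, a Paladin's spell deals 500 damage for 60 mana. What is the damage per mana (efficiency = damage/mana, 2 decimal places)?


Efficiency = damage / mana
= 500 / 60
= 8.33

8.33 dmg/mana


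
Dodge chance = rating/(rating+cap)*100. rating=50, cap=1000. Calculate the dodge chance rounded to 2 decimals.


dodge% = 50 / (50 + 1000) * 100
= 50 / 1050 * 100
= 0.047619 * 100
= 4.76%

4.76%


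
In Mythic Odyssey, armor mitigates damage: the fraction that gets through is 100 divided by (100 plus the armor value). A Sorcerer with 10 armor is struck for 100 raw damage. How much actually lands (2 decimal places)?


actual = 100 * 100 / (100 + 10)
= 100 * 100 / 110
= 10000 / 110
= 90.91

90.91 damage


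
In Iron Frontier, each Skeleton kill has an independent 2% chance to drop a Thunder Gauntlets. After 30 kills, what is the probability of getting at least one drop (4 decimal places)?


P(at least one) = 1 - P(none) = 1 - (1-p)^n
p = 2/100 = 0.02
1 - p = 0.98
(1 - p)^30 = 0.98^30 = 0.545484
P(at least one) = 1 - 0.545484 = 0.4545

0.4545


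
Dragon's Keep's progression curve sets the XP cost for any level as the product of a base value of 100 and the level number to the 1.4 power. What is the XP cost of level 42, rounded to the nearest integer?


XP = 100 * level^1.4
Substitute level = 42:
XP = 100 * 42^1.4
= 100 * 187.3048
= 18730

18730 XP


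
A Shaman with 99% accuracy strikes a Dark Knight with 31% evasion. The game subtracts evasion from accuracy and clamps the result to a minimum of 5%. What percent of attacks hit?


accuracy - evasion = 99 - 31 = 68
Apply floor: max(68, 5) = 68
Hit chance = 68%

68%


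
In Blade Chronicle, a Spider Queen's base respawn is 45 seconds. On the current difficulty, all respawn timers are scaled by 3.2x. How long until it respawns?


Respawn time = base * multiplier
= 45 * 3.2
= 144.0 seconds

144.0 seconds


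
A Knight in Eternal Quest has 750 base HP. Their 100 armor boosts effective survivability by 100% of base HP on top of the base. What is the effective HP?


EHP = 750 * (1 + 100/100)
= 750 * (1 + 1.0)
= 750 * 2.0
= 1500.0

1500.0 EHP


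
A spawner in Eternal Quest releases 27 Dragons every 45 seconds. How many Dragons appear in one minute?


Spawns per minute = count * (60 / interval)
= 27 * (60 / 45)
= 27 * 1.3333
= 36.0

36.0 per minute


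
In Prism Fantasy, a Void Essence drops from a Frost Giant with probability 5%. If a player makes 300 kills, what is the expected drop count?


Expected drops = kills * (drop_rate / 100)
= 300 * (5 / 100)
= 300 * 0.05
= 15.0

15.0 drops


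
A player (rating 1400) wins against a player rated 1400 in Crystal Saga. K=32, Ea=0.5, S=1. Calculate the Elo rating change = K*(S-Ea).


Elo update: delta = K * (S - Ea), where S = 1 (wins)
S - Ea = 1 - 0.5 = 0.5
Rating change = 32 * 0.5
= 16.00

16.00 rating points


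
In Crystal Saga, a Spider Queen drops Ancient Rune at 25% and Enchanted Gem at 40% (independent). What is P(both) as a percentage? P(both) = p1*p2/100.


For independent events, P(both) = P(A) * P(B)
= 25% * 40%
= 1000 / 100 %
= 10.0%

10.0%


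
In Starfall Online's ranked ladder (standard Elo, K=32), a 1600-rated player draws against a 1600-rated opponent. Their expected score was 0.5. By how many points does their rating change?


Elo update: delta = K * (S - Ea), where S = 0.5 (draws)
S - Ea = 0.5 - 0.5 = 0.0
Rating change = 32 * 0.0
= 0.00

0.00 rating points


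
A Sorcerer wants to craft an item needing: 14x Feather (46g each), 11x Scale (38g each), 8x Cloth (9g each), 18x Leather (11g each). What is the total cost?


Cost breakdown:
  Feather: 14 * 46 = 644
  Scale: 11 * 38 = 418
  Cloth: 8 * 9 = 72
  Leather: 18 * 11 = 198
Total = 644 + 418 + 72 + 198 = 1332

1332 gold


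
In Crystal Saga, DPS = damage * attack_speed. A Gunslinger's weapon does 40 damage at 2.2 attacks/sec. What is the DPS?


DPS = damage * attack_speed
= 40 * 2.2
= 88.0

88.0 DPS


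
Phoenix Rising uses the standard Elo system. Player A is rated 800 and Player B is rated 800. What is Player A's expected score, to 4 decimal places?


Elo expected score: Ea = 1/(1 + 10^((Rb-Ra)/400))
Rb - Ra = 800 - 800 = 0
(Rb-Ra)/400 = 0/400 = 0.0
10^0.0 = 1.0
Ea = 1/(1 + 1.0) = 1/2.0 = 0.5000

0.5000


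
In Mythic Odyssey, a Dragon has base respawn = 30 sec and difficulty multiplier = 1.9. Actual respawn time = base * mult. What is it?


Respawn time = base * multiplier
= 30 * 1.9
= 57.0 seconds

57.0 seconds


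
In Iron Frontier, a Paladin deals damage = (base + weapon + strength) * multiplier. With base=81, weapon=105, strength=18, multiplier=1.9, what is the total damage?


Sum base + weapon + str = 81 + 105 + 18 = 204
Multiply by 1.9:
204 * 1.9 = 387.6

387.6 damage


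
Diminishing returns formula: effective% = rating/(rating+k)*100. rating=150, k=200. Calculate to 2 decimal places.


effective% = rating / (rating + k) * 100
= 150 / (150 + 200) * 100
= 150 / 350 * 100
= 0.428571 * 100
= 42.86%

42.86%


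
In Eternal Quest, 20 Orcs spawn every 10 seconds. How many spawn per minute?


Spawns per minute = count * (60 / interval)
= 20 * (60 / 10)
= 20 * 6.0
= 120.0

120.0 per minute


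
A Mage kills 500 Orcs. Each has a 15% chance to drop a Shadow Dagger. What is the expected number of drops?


Expected drops = kills * (drop_rate / 100)
= 500 * (15 / 100)
= 500 * 0.15
= 75.0

75.0 drops


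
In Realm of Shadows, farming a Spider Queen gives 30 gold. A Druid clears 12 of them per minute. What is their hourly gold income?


Gold per minute = 30 * 12 = 360
Gold per hour = 360 * 60 = 21600

21600 gold/hour


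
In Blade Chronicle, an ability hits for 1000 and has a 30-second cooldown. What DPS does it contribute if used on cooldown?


DPS = damage / cooldown
= 1000 / 30
= 33.33

33.33 DPS


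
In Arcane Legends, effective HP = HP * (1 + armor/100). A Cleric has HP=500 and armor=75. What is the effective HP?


EHP = 500 * (1 + 75/100)
= 500 * (1 + 0.75)
= 500 * 1.75
= 875.0

875.0 EHP


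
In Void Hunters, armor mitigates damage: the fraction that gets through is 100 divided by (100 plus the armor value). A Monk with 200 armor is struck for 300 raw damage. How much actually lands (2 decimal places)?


actual = 300 * 100 / (100 + 200)
= 300 * 100 / 300
= 30000 / 300
= 100.00

100.00 damage


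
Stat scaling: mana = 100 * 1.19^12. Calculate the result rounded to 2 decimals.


value = base * growth^level
= 100 * 1.19^12
= 100 * 8.064242
= 806.42

806.42 mana


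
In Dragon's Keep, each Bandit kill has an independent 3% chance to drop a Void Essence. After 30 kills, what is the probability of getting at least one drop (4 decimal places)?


P(at least one) = 1 - P(none) = 1 - (1-p)^n
p = 3/100 = 0.03
1 - p = 0.97
(1 - p)^30 = 0.97^30 = 0.401007
P(at least one) = 1 - 0.401007 = 0.5990

0.5990


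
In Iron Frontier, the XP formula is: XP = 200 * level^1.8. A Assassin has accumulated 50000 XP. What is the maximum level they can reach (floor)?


XP = 200 * level^1.8, so level = (XP / 200)^(1/1.8)
= (50000 / 200)^(1/1.8)
= 250.0^0.5556
= 21.4876
Floor: level = 21

level 21


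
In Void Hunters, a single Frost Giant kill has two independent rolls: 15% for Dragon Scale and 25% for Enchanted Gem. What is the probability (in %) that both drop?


For independent events, P(both) = P(A) * P(B)
= 15% * 25%
= 375 / 100 %
= 3.75%

3.75%


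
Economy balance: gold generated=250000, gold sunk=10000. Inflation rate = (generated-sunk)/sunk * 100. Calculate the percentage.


Net gold = 250000 - 10000 = 240000
Inflation rate = net / sunk * 100 = 240000 / 10000 * 100
= 24.0 * 100
= 2400.00%

2400.00%


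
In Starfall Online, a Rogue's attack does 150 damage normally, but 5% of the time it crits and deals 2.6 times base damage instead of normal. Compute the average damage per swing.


E[dmg] = base * (1 + crit_chance * (crit_mult - 1))
cc as decimal = 5/100 = 0.05
cm - 1 = 2.6 - 1 = 1.6
Bonus factor = 0.05 * 1.6 = 0.08
Total multiplier = 1 + 0.08 = 1.08
Expected damage = 150 * 1.08 = 162.00

162.00 damage


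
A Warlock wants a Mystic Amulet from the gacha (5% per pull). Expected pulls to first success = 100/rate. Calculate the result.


Expected pulls for a geometric distribution = 1/p = 100 / rate%
= 100 / 5
= 20.0

20.0 pulls


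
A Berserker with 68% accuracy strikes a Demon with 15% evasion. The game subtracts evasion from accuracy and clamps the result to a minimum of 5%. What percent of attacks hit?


accuracy - evasion = 68 - 15 = 53
Apply floor: max(53, 5) = 53
Hit chance = 53%

53%


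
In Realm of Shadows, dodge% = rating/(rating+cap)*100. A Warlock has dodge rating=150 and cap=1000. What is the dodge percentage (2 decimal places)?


dodge% = 150 / (150 + 1000) * 100
= 150 / 1150 * 100
= 0.130435 * 100
= 13.04%

13.04%


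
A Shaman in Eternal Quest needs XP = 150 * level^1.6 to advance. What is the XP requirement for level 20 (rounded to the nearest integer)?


XP = 150 * level^1.6
Substitute level = 20:
XP = 150 * 20^1.6
= 150 * 120.6835
= 18103

18103 XP


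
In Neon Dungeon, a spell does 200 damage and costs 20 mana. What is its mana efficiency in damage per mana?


Efficiency = damage / mana
= 200 / 20
= 10.00

10.00 dmg/mana


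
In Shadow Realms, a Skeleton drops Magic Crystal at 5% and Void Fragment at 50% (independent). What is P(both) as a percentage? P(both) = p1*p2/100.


For independent events, P(both) = P(A) * P(B)
= 5% * 50%
= 250 / 100 %
= 2.5%

2.5%


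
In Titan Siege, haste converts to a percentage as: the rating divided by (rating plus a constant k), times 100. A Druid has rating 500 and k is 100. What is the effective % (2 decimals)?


effective% = rating / (rating + k) * 100
= 500 / (500 + 100) * 100
= 500 / 600 * 100
= 0.833333 * 100
= 83.33%

83.33%


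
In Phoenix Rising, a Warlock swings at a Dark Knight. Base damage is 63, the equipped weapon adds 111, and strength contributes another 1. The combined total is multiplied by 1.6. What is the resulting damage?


Sum base + weapon + str = 63 + 111 + 1 = 175
Multiply by 1.6:
175 * 1.6 = 280.0

280.0 damage


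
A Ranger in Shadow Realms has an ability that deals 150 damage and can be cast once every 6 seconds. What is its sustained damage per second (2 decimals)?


DPS = damage / cooldown
= 150 / 6
= 25.00

25.00 DPS


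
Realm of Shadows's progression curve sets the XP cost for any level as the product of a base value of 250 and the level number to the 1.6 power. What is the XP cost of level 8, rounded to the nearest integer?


XP = 250 * level^1.6
Substitute level = 8:
XP = 250 * 8^1.6
= 250 * 27.8576
= 6964

6964 XP


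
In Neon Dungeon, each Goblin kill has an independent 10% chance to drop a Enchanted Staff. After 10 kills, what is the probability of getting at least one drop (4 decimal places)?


P(at least one) = 1 - P(none) = 1 - (1-p)^n
p = 10/100 = 0.1
1 - p = 0.9
(1 - p)^10 = 0.9^10 = 0.348678
P(at least one) = 1 - 0.348678 = 0.6513

0.6513


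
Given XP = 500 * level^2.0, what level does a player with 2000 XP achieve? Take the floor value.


XP = 500 * level^2.0, so level = (XP / 500)^(1/2.0)
= (2000 / 500)^(1/2.0)
= 4.0^0.5
= 2.0
Floor: level = 2

level 2


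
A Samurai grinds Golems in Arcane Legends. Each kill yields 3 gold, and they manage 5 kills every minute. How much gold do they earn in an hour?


Gold per minute = 3 * 5 = 15
Gold per hour = 15 * 60 = 900

900 gold/hour


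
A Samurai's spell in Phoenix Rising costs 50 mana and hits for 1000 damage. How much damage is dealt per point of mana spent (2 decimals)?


Efficiency = damage / mana
= 1000 / 50
= 20.00

20.00 dmg/mana


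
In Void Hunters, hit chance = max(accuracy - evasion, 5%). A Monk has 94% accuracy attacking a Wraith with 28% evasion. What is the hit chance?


accuracy - evasion = 94 - 28 = 66
Apply floor: max(66, 5) = 66
Hit chance = 66%

66%


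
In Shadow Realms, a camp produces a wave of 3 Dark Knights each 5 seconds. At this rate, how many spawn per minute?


Spawns per minute = count * (60 / interval)
= 3 * (60 / 5)
= 3 * 12.0
= 36.0

36.0 per minute


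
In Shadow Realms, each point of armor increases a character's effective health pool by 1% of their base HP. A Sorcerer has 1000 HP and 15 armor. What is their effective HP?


EHP = 1000 * (1 + 15/100)
= 1000 * (1 + 0.15)
= 1000 * 1.15
= 1150.0

1150.0 EHP


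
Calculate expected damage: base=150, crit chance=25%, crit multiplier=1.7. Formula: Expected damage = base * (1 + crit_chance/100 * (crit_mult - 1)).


E[dmg] = base * (1 + crit_chance * (crit_mult - 1))
cc as decimal = 25/100 = 0.25
cm - 1 = 1.7 - 1 = 0.7
Bonus factor = 0.25 * 0.7 = 0.175
Total multiplier = 1 + 0.175 = 1.175
Expected damage = 150 * 1.175 = 176.25

176.25 damage


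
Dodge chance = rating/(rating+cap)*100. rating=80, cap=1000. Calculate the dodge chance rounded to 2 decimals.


dodge% = 80 / (80 + 1000) * 100
= 80 / 1080 * 100
= 0.074074 * 100
= 7.41%

7.41%


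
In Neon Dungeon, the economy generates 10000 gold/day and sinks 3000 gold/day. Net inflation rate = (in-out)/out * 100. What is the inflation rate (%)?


Net gold = 10000 - 3000 = 7000
Inflation rate = net / sunk * 100 = 7000 / 3000 * 100
= 2.333333 * 100
= 233.33%

233.33%


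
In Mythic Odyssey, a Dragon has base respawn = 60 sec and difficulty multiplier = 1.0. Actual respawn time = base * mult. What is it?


Respawn time = base * multiplier
= 60 * 1.0
= 60.0 seconds

60.0 seconds


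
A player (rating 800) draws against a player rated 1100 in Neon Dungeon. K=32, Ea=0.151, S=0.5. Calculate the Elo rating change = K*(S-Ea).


Elo update: delta = K * (S - Ea), where S = 0.5 (draws)
S - Ea = 0.5 - 0.151 = 0.349
Rating change = 32 * 0.349
= 11.17

11.17 rating points


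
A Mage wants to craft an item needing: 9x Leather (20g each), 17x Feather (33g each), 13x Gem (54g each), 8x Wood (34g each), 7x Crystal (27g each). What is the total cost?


Cost breakdown:
  Leather: 9 * 20 = 180
  Feather: 17 * 33 = 561
  Gem: 13 * 54 = 702
  Wood: 8 * 34 = 272
  Crystal: 7 * 27 = 189
Total = 180 + 561 + 702 + 272 + 189 = 1904

1904 gold


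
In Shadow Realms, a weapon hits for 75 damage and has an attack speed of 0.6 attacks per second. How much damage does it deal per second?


DPS = damage * attack_speed
= 75 * 0.6
= 45.0

45.0 DPS


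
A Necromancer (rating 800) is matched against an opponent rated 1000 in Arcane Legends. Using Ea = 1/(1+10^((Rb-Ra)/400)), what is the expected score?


Elo expected score: Ea = 1/(1 + 10^((Rb-Ra)/400))
Rb - Ra = 1000 - 800 = 200
(Rb-Ra)/400 = 200/400 = 0.5
10^0.5 = 3.162278
Ea = 1/(1 + 3.162278) = 1/4.162278 = 0.2403

0.2403


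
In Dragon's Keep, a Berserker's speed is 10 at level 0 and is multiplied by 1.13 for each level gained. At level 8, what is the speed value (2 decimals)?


value = base * growth^level
= 10 * 1.13^8
= 10 * 2.658444
= 26.58

26.58 speed


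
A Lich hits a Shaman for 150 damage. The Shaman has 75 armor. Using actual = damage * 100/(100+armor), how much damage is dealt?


actual = 150 * 100 / (100 + 75)
= 150 * 100 / 175
= 15000 / 175
= 85.71

85.71 damage


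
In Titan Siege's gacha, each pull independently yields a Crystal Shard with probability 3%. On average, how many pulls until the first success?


Expected pulls for a geometric distribution = 1/p = 100 / rate%
= 100 / 3
= 33.33

33.33 pulls


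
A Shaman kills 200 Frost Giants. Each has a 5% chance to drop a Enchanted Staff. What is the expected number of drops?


Expected drops = kills * (drop_rate / 100)
= 200 * (5 / 100)
= 200 * 0.05
= 10.0

10.0 drops


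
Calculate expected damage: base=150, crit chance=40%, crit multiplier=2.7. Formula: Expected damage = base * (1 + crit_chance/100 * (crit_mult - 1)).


E[dmg] = base * (1 + crit_chance * (crit_mult - 1))
cc as decimal = 40/100 = 0.4
cm - 1 = 2.7 - 1 = 1.7
Bonus factor = 0.4 * 1.7 = 0.68
Total multiplier = 1 + 0.68 = 1.68
Expected damage = 150 * 1.68 = 252.00

252.00 damage
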